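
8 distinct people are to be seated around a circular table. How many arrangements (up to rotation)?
Circular: fix one position, arrange the rest. (8-1)! = 5040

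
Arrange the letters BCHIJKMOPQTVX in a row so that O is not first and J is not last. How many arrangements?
By inclusion-exclusion: 13! - 2×(13-1)! + (13-2)! = 6227020800 - 958003200 + 39916800 = 5308934400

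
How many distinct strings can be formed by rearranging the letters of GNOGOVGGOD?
10! / (3! × 1! × 1! × 1! × 4!) = 25200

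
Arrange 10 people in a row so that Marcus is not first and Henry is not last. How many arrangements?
By inclusion-exclusion: 10! - 2×(10-1)! + (10-2)! = 3628800 - 725760 + 40320 = 2943360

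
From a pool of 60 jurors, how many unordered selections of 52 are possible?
C(60,52) = 60!/(52!×8!) = 2558620845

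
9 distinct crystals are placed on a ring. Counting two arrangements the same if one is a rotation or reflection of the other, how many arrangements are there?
(9-1)!/2 = 40320/2 = 20160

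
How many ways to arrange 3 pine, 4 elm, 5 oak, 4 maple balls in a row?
16! / (3! × 4! × 5! × 4!) = 50450400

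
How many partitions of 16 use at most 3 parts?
By conjugation, equals partitions of 16 into parts ≤ 3. Let r_j(i) = number of partitions of i into parts ≤ j, for i = 0..16. r_1(i) = 1 for all i; r_j(i) = r_{j-1}(i) + r_j(i-j). Rows j = 2..3: ≤2: 1 1 2 2 3 3 4 4 5 5 6 6 7 7 8 8 9; ≤3: 1 1 2 3 4 5 7 8 10 12 14 16 19 21 24 27 30. r_3(16) = 30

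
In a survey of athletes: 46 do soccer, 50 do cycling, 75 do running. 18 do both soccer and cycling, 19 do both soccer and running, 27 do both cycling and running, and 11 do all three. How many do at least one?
|A∪B∪C| = 46+50+75-18-19-27+11 = 118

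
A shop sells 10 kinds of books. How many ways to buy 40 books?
C(40+10-1, 10-1) = C(49, 9) = 2054455634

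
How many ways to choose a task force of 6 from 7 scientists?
C(7,6) = 7!/(6!×1!) = 7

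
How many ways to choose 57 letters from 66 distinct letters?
C(66,57) = 66!/(57!×9!) = 37014131440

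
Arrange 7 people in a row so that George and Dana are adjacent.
Treat as block: (7-1)! × 2! = 720 × 2 = 1440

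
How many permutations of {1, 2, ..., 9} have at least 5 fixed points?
Exactly j fixed points: C(9,j)·!(9-j); sum over j ≥ 5 (derangement numbers via !m = (m-1)·(!(m-1) + !(m-2)): !0..!4 = 1, 0, 1, 2, 9). Σ_{j=5}^{9} C(9,j)·!(9-j) = C(9,5)·!4 + C(9,6)·!3 + C(9,7)·!2 + C(9,8)·!1 + C(9,9)·!0 = 126·9 + 84·2 + 36·1 + 9·0 + 1·1 = 1339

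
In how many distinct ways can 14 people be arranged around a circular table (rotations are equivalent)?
Circular: fix one position, arrange the rest. (14-1)! = 6227020800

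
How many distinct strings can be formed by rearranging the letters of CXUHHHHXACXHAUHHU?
17! / (3! × 2! × 7! × 3! × 2!) = 490089600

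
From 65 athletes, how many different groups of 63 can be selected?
C(65,63) = 65!/(63!×2!) = 2080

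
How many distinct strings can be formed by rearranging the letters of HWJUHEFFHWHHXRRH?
16! / (1! × 1! × 1! × 2! × 6! × 2! × 2! × 1!) = 3632428800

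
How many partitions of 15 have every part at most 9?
Let r_j(i) = number of partitions of i into parts ≤ j, for i = 0..15. r_1(i) = 1 for all i; r_j(i) = r_{j-1}(i) + r_j(i-j). Rows j = 2..9: ≤2: 1 1 2 2 3 3 4 4 5 5 6 6 7 7 8 8; ≤3: 1 1 2 3 4 5 7 8 10 12 14 16 19 21 24 27; ≤4: 1 1 2 3 5 6 9 11 15 18 23 27 34 39 47 54; ≤5: 1 1 2 3 5 7 10 13 18 23 30 37 47 57 70 84; ≤6: 1 1 2 3 5 7 11 14 20 26 35 44 58 71 90 110; ≤7: 1 1 2 3 5 7 11 15 21 28 38 49 65 82 105 131; ≤8: 1 1 2 3 5 7 11 15 22 29 40 52 70 89 116 146; ≤9: 1 1 2 3 5 7 11 15 22 30 41 54 73 94 123 157. r_9(15) = 157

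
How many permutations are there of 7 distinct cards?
7! = 5040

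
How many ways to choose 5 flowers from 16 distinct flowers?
C(16,5) = 16!/(5!×11!) = 4368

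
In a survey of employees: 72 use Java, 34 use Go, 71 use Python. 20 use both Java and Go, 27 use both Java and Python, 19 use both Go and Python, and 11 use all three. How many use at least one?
|A∪B∪C| = 72+34+71-20-27-19+11 = 122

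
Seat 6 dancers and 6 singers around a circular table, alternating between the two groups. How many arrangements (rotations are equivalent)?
Fix one of the dancers: (6-1)! ways for the remaining dancers, × 6! ways for the singers = 120 × 720 = 86400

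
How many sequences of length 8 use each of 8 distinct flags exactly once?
8! = 40320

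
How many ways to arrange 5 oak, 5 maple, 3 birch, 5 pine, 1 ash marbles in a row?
19! / (5! × 5! × 3! × 5! × 1!) = 11732745024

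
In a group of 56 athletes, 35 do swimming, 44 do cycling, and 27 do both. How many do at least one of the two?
|A∪B| = |A| + |B| - |A∩B| = 35 + 44 - 27 = 52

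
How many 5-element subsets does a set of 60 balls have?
C(60,5) = 60!/(5!×55!) = 5461512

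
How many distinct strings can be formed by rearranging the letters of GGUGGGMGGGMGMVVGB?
17! / (1! × 3! × 2! × 10! × 1!) = 8168160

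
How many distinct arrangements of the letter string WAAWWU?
6! / (3! × 2! × 1!) = 60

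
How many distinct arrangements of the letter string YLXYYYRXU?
9! / (1! × 1! × 1! × 4! × 2!) = 7560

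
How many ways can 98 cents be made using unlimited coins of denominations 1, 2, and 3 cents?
Coefficient of x^98 in 1/(1-x^1) · 1/(1-x^2) · 1/(1-x^3). Case on j = number of 3-cent coins (j = 0..32); remainder r = 98 - 3j is made from {1,2} in ⌊r/2⌋+1 ways. r = 98, 95, 92, 89, 86, 83, 80, 77, 74, 71, 68, 65, 62, 59, 56, 53, 50, 47, 44, 41, 38, 35, 32, 29, 26, 23, 20, 17, 14, 11, 8, 5, 2 → 50 + 48 + 47 + 45 + 44 + 42 + 41 + 39 + 38 + 36 + 35 + 33 + 32 + 30 + 29 + 27 + 26 + 24 + 23 + 21 + 20 + 18 + 17 + 15 + 14 + 12 + 11 + 9 + 8 + 6 + 5 + 3 + 2 = 850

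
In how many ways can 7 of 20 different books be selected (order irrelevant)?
C(20,7) = 20!/(7!×13!) = 77520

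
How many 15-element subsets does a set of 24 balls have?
C(24,15) = 24!/(15!×9!) = 1307504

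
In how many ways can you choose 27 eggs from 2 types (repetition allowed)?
C(27+2-1, 2-1) = C(28, 1) = 28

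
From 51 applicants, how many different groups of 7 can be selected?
C(51,7) = 51!/(7!×44!) = 115775100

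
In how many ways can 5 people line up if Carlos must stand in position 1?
Fix one position: (5-1)! = 24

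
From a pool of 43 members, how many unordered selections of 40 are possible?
C(43,40) = 43!/(40!×3!) = 12341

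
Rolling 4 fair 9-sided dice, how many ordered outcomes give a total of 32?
Coefficient of x^32 in (x + x² + ... + x^9)^4. By inclusion-exclusion on dice exceeding 9: Σ_j (-1)^j C(4,j)·C(32-1-9j, 3) = C(4,0)·C(31,3) - C(4,1)·C(22,3) + C(4,2)·C(13,3) - C(4,3)·C(4,3) = 1·4495 - 4·1540 + 6·286 - 4·4 = 35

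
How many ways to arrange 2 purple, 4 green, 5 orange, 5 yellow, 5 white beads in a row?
21! / (2! × 4! × 5! × 5! × 5!) = 615969113760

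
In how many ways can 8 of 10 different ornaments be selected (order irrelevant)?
C(10,8) = 10!/(8!×2!) = 45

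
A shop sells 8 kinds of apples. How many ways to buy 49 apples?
C(49+8-1, 8-1) = C(56, 7) = 231917400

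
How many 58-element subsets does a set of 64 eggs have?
C(64,58) = 64!/(58!×6!) = 74974368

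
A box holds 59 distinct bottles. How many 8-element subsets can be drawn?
C(59,8) = 59!/(8!×51!) = 2217471399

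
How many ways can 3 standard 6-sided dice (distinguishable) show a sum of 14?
Coefficient of x^14 in (x + x² + ... + x^6)^3. By inclusion-exclusion on dice exceeding 6: Σ_j (-1)^j C(3,j)·C(14-1-6j, 2) = C(3,0)·C(13,2) - C(3,1)·C(7,2) = 1·78 - 3·21 = 15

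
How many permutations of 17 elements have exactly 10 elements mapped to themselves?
Choose the 10 fixed points C(17,10) = 19448, derange the rest: !7 = Σ_{j=0}^{7} (-1)^j·7!/j! = 5040 - 5040 + 2520 - 840 + 210 - 42 + 7 - 1 = 1854. Product = 19448 × 1854 = 36056592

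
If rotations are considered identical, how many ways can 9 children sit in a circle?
Circular: fix one position, arrange the rest. (9-1)! = 40320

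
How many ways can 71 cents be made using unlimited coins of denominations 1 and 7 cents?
Coefficient of x^71 in 1/(1-x^1) · 1/(1-x^7). Use j coins of 7 for j = 0..⌊71/7⌋ = 10, the rest in 1s: 10 + 1 = 11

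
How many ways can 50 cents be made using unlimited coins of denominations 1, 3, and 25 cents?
Coefficient of x^50 in 1/(1-x^1) · 1/(1-x^3) · 1/(1-x^25). Case on j = number of 25-cent coins (j = 0..2); remainder r = 50 - 25j is made from {1,3} in ⌊r/3⌋+1 ways. r = 50, 25, 0 → 17 + 9 + 1 = 27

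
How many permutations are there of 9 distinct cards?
9! = 362880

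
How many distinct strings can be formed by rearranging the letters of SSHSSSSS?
8! / (1! × 7!) = 8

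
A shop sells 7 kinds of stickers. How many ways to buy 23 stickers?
C(23+7-1, 7-1) = C(29, 6) = 475020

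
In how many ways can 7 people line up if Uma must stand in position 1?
Fix one position: (7-1)! = 720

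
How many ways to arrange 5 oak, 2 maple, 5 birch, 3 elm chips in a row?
15! / (5! × 2! × 5! × 3!) = 7567560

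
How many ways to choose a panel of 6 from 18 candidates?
C(18,6) = 18!/(6!×12!) = 18564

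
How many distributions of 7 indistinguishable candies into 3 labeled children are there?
C(7+3-1, 3-1) = C(9, 2) = 36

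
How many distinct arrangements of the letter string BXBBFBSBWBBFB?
13! / (1! × 1! × 8! × 1! × 2!) = 77220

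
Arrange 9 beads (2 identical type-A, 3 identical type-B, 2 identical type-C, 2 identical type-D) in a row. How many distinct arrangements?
9! / (2! × 3! × 2! × 2!) = 7560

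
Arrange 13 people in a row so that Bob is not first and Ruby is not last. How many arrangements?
By inclusion-exclusion: 13! - 2×(13-1)! + (13-2)! = 6227020800 - 958003200 + 39916800 = 5308934400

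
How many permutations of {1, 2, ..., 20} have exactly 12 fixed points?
Choose the 12 fixed points C(20,12) = 125970, derange the rest: !8 = Σ_{j=0}^{8} (-1)^j·8!/j! = 40320 - 40320 + 20160 - 6720 + 1680 - 336 + 56 - 8 + 1 = 14833. Product = 125970 × 14833 = 1868513010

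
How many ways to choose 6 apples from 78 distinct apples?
C(78,6) = 78!/(6!×72!) = 256851595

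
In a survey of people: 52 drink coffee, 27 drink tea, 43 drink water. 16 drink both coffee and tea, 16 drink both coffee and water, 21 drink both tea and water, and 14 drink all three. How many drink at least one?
|A∪B∪C| = 52+27+43-16-16-21+14 = 83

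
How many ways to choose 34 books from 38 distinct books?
C(38,34) = 38!/(34!×4!) = 73815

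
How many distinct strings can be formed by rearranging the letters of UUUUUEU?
7! / (6! × 1!) = 7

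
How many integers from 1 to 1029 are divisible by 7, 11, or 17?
⌊1029/7⌋+⌊1029/11⌋+⌊1029/17⌋ - ⌊1029/77⌋-⌊1029/119⌋-⌊1029/187⌋ + ⌊1029/1309⌋ = 147+93+60 - 13-8-5 + 0 = 274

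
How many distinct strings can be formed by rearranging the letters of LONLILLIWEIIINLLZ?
17! / (6! × 1! × 1! × 1! × 2! × 1! × 5!) = 2058376320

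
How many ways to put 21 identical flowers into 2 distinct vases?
C(21+2-1, 2-1) = C(22, 1) = 22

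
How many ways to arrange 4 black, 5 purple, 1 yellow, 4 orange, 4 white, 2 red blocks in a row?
20! / (4! × 5! × 1! × 4! × 4! × 2!) = 733296564000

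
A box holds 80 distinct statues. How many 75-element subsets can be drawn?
C(80,75) = 80!/(75!×5!) = 24040016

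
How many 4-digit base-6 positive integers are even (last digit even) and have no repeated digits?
Last∈{0,2,4}. Last=0: 60. Last nonzero: 2×4×P(4,2) = 96. Total = 156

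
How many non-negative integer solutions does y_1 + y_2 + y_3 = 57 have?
C(57+3-1, 3-1) = C(59, 2) = 1711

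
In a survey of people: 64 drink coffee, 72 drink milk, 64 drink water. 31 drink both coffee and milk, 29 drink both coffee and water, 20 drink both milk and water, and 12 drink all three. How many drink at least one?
|A∪B∪C| = 64+72+64-31-29-20+12 = 132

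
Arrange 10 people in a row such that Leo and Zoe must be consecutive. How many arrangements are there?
Treat the 2 as one block: (10-2+1)! × 2! = 362880 × 2 = 725760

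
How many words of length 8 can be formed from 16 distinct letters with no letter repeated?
P(16,8) = 16!/(16-8)! = 518918400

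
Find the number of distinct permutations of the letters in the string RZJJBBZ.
7! / (2! × 2! × 2! × 1!) = 630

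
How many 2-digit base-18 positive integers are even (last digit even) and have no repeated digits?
Last∈{0,2,4,6,8,10,12,14,16}. Last=0: 17. Last nonzero: 8×16×P(16,0) = 128. Total = 145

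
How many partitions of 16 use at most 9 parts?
By conjugation, equals partitions of 16 into parts ≤ 9. Let r_j(i) = number of partitions of i into parts ≤ j, for i = 0..16. r_1(i) = 1 for all i; r_j(i) = r_{j-1}(i) + r_j(i-j). Rows j = 2..9: ≤2: 1 1 2 2 3 3 4 4 5 5 6 6 7 7 8 8 9; ≤3: 1 1 2 3 4 5 7 8 10 12 14 16 19 21 24 27 30; ≤4: 1 1 2 3 5 6 9 11 15 18 23 27 34 39 47 54 64; ≤5: 1 1 2 3 5 7 10 13 18 23 30 37 47 57 70 84 101; ≤6: 1 1 2 3 5 7 11 14 20 26 35 44 58 71 90 110 136; ≤7: 1 1 2 3 5 7 11 15 21 28 38 49 65 82 105 131 164; ≤8: 1 1 2 3 5 7 11 15 22 29 40 52 70 89 116 146 186; ≤9: 1 1 2 3 5 7 11 15 22 30 41 54 73 94 123 157 201. r_9(16) = 201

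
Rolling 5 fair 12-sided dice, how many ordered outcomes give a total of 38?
Coefficient of x^38 in (x + x² + ... + x^12)^5. By inclusion-exclusion on dice exceeding 12: Σ_j (-1)^j C(5,j)·C(38-1-12j, 4) = C(5,0)·C(37,4) - C(5,1)·C(25,4) + C(5,2)·C(13,4) = 1·66045 - 5·12650 + 10·715 = 9945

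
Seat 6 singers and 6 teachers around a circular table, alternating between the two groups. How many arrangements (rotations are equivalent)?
Fix one of the singers: (6-1)! ways for the remaining singers, × 6! ways for the teachers = 120 × 720 = 86400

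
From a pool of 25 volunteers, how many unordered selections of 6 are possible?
C(25,6) = 25!/(6!×19!) = 177100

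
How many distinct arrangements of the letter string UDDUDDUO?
8! / (4! × 1! × 3!) = 280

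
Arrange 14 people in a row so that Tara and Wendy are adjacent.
Treat as block: (14-1)! × 2! = 6227020800 × 2 = 12454041600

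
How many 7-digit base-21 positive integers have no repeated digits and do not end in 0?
Last digit: 20 nonzero choices. First digit: 19 (nonzero, ≠last). Middle 5: P(19,5) = 1395360. Total = 530236800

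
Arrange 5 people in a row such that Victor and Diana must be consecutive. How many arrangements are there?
Treat the 2 as one block: (5-2+1)! × 2! = 24 × 2 = 48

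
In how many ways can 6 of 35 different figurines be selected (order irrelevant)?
C(35,6) = 35!/(6!×29!) = 1623160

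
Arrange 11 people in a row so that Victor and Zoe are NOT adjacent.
Total - adjacent = 11! - (11-1)!×2 = 39916800 - 7257600 = 32659200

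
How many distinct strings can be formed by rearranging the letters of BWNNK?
5! / (1! × 1! × 2! × 1!) = 60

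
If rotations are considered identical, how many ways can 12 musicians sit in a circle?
Circular: fix one position, arrange the rest. (12-1)! = 39916800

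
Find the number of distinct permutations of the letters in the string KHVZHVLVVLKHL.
13! / (4! × 1! × 2! × 3! × 3!) = 3603600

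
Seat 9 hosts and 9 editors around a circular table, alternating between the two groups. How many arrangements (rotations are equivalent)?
Fix one of the hosts: (9-1)! ways for the remaining hosts, × 9! ways for the editors = 40320 × 362880 = 14631321600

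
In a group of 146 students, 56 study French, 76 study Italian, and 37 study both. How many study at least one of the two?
|A∪B| = |A| + |B| - |A∩B| = 56 + 76 - 37 = 95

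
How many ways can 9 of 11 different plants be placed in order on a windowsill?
P(11,9) = 11!/(11-9)! = 19958400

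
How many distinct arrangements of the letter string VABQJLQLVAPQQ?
13! / (2! × 2! × 2! × 4! × 1! × 1! × 1!) = 32432400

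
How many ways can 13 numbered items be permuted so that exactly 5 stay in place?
Choose the 5 fixed points C(13,5) = 1287, derange the rest: !8 = Σ_{j=0}^{8} (-1)^j·8!/j! = 40320 - 40320 + 20160 - 6720 + 1680 - 336 + 56 - 8 + 1 = 14833. Product = 1287 × 14833 = 19090071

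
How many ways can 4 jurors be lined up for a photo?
4! = 24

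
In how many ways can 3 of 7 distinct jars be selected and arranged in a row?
P(7,3) = 7!/(7-3)! = 210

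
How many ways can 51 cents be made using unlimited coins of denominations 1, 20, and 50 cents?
Coefficient of x^51 in 1/(1-x^1) · 1/(1-x^20) · 1/(1-x^50). Case on j = number of 50-cent coins (j = 0..1); remainder r = 51 - 50j is made from {1,20} in ⌊r/20⌋+1 ways. r = 51, 1 → 3 + 1 = 4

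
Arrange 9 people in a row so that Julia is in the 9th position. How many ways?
Fix one position: (9-1)! = 40320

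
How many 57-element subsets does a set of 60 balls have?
C(60,57) = 60!/(57!×3!) = 34220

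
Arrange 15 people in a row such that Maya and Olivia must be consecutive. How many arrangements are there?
Treat the 2 as one block: (15-2+1)! × 2! = 87178291200 × 2 = 174356582400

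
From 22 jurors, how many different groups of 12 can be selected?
C(22,12) = 22!/(12!×10!) = 646646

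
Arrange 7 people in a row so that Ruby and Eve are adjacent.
Treat as block: (7-1)! × 2! = 720 × 2 = 1440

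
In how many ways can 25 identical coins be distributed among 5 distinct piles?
C(25+5-1, 5-1) = C(29, 4) = 23751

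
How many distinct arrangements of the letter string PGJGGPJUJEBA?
12! / (1! × 3! × 1! × 1! × 3! × 1! × 2!) = 6652800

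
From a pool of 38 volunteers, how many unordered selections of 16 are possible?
C(38,16) = 38!/(16!×22!) = 22239974430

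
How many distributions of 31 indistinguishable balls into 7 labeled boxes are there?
C(31+7-1, 7-1) = C(37, 6) = 2324784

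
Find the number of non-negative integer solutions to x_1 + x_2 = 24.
C(24+2-1, 2-1) = C(25, 1) = 25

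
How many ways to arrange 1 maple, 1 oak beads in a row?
2! / (1! × 1!) = 2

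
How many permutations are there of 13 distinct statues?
13! = 6227020800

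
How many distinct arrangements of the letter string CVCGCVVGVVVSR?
13! / (1! × 1! × 3! × 6! × 2!) = 720720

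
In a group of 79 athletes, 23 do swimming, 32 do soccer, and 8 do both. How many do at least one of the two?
|A∪B| = |A| + |B| - |A∩B| = 23 + 32 - 8 = 47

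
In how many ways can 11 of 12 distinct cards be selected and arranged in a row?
P(12,11) = 12!/(12-11)! = 479001600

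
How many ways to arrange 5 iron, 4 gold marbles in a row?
9! / (5! × 4!) = 126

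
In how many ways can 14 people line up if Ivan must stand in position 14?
Fix one position: (14-1)! = 6227020800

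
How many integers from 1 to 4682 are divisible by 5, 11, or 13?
⌊4682/5⌋+⌊4682/11⌋+⌊4682/13⌋ - ⌊4682/55⌋-⌊4682/65⌋-⌊4682/143⌋ + ⌊4682/715⌋ = 936+425+360 - 85-72-32 + 6 = 1538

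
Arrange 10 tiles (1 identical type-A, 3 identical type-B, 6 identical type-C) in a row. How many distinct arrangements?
10! / (1! × 3! × 6!) = 840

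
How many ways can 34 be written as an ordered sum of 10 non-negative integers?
C(34+10-1, 10-1) = C(43, 9) = 563921995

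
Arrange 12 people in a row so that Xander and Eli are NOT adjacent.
Total - adjacent = 12! - (12-1)!×2 = 479001600 - 79833600 = 399168000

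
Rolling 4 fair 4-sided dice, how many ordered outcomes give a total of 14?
Coefficient of x^14 in (x + x² + ... + x^4)^4. By inclusion-exclusion on dice exceeding 4: Σ_j (-1)^j C(4,j)·C(14-1-4j, 3) = C(4,0)·C(13,3) - C(4,1)·C(9,3) + C(4,2)·C(5,3) = 1·286 - 4·84 + 6·10 = 10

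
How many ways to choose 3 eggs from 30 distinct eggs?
C(30,3) = 30!/(3!×27!) = 4060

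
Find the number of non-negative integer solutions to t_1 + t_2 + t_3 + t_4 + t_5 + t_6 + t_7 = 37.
C(37+7-1, 7-1) = C(43, 6) = 6096454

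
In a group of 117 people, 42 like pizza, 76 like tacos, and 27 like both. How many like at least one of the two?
|A∪B| = |A| + |B| - |A∩B| = 42 + 76 - 27 = 91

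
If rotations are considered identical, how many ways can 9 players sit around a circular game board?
Circular: fix one position, arrange the rest. (9-1)! = 40320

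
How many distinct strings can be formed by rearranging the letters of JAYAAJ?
6! / (3! × 2! × 1!) = 60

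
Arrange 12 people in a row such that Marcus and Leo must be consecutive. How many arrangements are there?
Treat the 2 as one block: (12-2+1)! × 2! = 39916800 × 2 = 79833600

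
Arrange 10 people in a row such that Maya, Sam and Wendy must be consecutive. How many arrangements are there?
Treat the 3 as one block: (10-3+1)! × 3! = 40320 × 6 = 241920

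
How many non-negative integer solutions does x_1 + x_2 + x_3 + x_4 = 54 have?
C(54+4-1, 4-1) = C(57, 3) = 29260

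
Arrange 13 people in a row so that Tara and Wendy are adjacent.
Treat as block: (13-1)! × 2! = 479001600 × 2 = 958003200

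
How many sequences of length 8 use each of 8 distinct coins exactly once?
8! = 40320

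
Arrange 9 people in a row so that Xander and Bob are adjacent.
Treat as block: (9-1)! × 2! = 40320 × 2 = 80640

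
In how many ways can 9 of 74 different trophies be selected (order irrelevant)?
C(74,9) = 74!/(9!×65!) = 110524147514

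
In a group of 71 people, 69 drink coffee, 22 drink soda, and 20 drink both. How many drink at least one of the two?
|A∪B| = |A| + |B| - |A∩B| = 69 + 22 - 20 = 71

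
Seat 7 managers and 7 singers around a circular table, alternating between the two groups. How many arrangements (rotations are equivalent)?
Fix one of the managers: (7-1)! ways for the remaining managers, × 7! ways for the singers = 720 × 5040 = 3628800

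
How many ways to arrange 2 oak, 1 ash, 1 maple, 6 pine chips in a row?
10! / (2! × 1! × 1! × 6!) = 2520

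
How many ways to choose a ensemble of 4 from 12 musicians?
C(12,4) = 12!/(4!×8!) = 495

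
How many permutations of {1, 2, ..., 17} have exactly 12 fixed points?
Choose the 12 fixed points C(17,12) = 6188, derange the rest: !5 = Σ_{j=0}^{5} (-1)^j·5!/j! = 120 - 120 + 60 - 20 + 5 - 1 = 44. Product = 6188 × 44 = 272272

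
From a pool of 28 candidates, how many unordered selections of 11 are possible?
C(28,11) = 28!/(11!×17!) = 21474180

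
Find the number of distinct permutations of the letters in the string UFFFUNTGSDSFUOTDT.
17! / (1! × 1! × 3! × 4! × 2! × 1! × 2! × 3!) = 102918816000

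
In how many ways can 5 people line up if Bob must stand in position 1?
Fix one position: (5-1)! = 24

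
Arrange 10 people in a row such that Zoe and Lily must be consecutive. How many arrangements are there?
Treat the 2 as one block: (10-2+1)! × 2! = 362880 × 2 = 725760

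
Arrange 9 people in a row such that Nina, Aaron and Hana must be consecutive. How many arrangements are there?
Treat the 3 as one block: (9-3+1)! × 3! = 5040 × 6 = 30240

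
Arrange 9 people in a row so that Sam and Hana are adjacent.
Treat as block: (9-1)! × 2! = 40320 × 2 = 80640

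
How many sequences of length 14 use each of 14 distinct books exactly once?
14! = 87178291200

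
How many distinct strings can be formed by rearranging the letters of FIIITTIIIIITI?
13! / (1! × 9! × 3!) = 2860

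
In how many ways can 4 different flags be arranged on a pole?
4! = 24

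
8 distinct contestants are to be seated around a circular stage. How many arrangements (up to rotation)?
Circular: fix one position, arrange the rest. (8-1)! = 5040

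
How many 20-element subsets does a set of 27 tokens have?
C(27,20) = 27!/(20!×7!) = 888030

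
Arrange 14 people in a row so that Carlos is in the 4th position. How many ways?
Fix one position: (14-1)! = 6227020800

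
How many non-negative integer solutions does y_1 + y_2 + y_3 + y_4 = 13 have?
C(13+4-1, 4-1) = C(16, 3) = 560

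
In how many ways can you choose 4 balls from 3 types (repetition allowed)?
C(4+3-1, 3-1) = C(6, 2) = 15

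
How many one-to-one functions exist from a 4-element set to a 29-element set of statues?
P(29,4) = 29!/(29-4)! = 570024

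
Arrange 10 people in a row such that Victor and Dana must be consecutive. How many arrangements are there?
Treat the 2 as one block: (10-2+1)! × 2! = 362880 × 2 = 725760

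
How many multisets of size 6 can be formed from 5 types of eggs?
C(6+5-1, 5-1) = C(10, 4) = 210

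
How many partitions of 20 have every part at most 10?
Let r_j(i) = number of partitions of i into parts ≤ j, for i = 0..20. r_1(i) = 1 for all i; r_j(i) = r_{j-1}(i) + r_j(i-j). Rows j = 2..10: ≤2: 1 1 2 2 3 3 4 4 5 5 6 6 7 7 8 8 9 9 10 10 11; ≤3: 1 1 2 3 4 5 7 8 10 12 14 16 19 21 24 27 30 33 37 40 44; ≤4: 1 1 2 3 5 6 9 11 15 18 23 27 34 39 47 54 64 72 84 94 108; ≤5: 1 1 2 3 5 7 10 13 18 23 30 37 47 57 70 84 101 119 141 164 192; ≤6: 1 1 2 3 5 7 11 14 20 26 35 44 58 71 90 110 136 163 199 235 282; ≤7: 1 1 2 3 5 7 11 15 21 28 38 49 65 82 105 131 164 201 248 300 364; ≤8: 1 1 2 3 5 7 11 15 22 29 40 52 70 89 116 146 186 230 288 352 434; ≤9: 1 1 2 3 5 7 11 15 22 30 41 54 73 94 123 157 201 252 318 393 488; ≤10: 1 1 2 3 5 7 11 15 22 30 42 55 75 97 128 164 212 267 340 423 530. r_10(20) = 530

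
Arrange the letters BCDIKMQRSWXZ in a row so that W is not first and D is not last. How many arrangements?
By inclusion-exclusion: 12! - 2×(12-1)! + (12-2)! = 479001600 - 79833600 + 3628800 = 402796800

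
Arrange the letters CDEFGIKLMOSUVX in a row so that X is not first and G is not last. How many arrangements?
By inclusion-exclusion: 14! - 2×(14-1)! + (14-2)! = 87178291200 - 12454041600 + 479001600 = 75203251200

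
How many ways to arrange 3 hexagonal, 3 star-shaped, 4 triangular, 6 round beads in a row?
16! / (3! × 3! × 4! × 6!) = 33633600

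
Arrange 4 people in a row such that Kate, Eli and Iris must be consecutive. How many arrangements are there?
Treat the 3 as one block: (4-3+1)! × 3! = 2 × 6 = 12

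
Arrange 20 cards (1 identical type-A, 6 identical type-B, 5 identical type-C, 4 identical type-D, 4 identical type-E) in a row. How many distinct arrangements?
20! / (1! × 6! × 5! × 4! × 4!) = 48886437600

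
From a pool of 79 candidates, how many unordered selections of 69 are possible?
C(79,69) = 79!/(69!×10!) = 1440680596355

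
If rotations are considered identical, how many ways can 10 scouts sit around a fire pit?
Circular: fix one position, arrange the rest. (10-1)! = 362880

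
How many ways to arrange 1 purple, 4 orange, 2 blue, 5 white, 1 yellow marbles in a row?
13! / (1! × 4! × 2! × 5! × 1!) = 1081080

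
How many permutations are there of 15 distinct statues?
15! = 1307674368000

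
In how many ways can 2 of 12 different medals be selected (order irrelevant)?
C(12,2) = 12!/(2!×10!) = 66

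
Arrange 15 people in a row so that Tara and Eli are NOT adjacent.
Total - adjacent = 15! - (15-1)!×2 = 1307674368000 - 174356582400 = 1133317785600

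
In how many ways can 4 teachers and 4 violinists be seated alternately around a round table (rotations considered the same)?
Fix one of the teachers: (4-1)! ways for the remaining teachers, × 4! ways for the violinists = 6 × 24 = 144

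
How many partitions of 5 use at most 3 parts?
By conjugation, equals partitions of 5 into parts ≤ 3. Let r_j(i) = number of partitions of i into parts ≤ j, for i = 0..5. r_1(i) = 1 for all i; r_j(i) = r_{j-1}(i) + r_j(i-j). Rows j = 2..3: ≤2: 1 1 2 2 3 3; ≤3: 1 1 2 3 4 5. r_3(5) = 5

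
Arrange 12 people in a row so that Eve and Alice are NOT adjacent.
Total - adjacent = 12! - (12-1)!×2 = 479001600 - 79833600 = 399168000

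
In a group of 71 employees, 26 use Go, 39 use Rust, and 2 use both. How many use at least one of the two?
|A∪B| = |A| + |B| - |A∩B| = 26 + 39 - 2 = 63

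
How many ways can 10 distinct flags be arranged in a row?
10! = 3628800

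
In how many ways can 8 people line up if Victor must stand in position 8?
Fix one position: (8-1)! = 5040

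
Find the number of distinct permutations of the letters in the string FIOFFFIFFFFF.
12! / (2! × 1! × 9!) = 660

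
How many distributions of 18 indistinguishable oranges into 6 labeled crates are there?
C(18+6-1, 6-1) = C(23, 5) = 33649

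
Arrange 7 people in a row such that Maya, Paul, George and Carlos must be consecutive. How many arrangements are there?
Treat the 4 as one block: (7-4+1)! × 4! = 24 × 24 = 576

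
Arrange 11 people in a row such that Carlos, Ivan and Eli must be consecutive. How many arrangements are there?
Treat the 3 as one block: (11-3+1)! × 3! = 362880 × 6 = 2177280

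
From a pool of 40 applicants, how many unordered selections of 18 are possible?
C(40,18) = 40!/(18!×22!) = 113380261800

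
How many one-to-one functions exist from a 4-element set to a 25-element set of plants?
P(25,4) = 25!/(25-4)! = 303600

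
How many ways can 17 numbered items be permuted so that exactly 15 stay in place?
Choose the 15 fixed points C(17,15) = 136, derange the rest: !2 = Σ_{j=0}^{2} (-1)^j·2!/j! = 2 - 2 + 1 = 1. Product = 136 × 1 = 136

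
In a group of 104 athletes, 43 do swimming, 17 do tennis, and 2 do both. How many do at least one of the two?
|A∪B| = |A| + |B| - |A∩B| = 43 + 17 - 2 = 58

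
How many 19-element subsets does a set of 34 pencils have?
C(34,19) = 34!/(19!×15!) = 1855967520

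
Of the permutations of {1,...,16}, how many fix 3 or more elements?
Exactly j fixed points: C(16,j)·!(16-j); sum over j ≥ 3 (derangement numbers via !m = (m-1)·(!(m-1) + !(m-2)): !0..!13 = 1, 0, 1, 2, 9, 44, 265, 1854, 14833, 133496, 1334961, 14684570, 176214841, 2290792932). Σ_{j=3}^{16} C(16,j)·!(16-j) = C(16,3)·!13 + C(16,4)·!12 + C(16,5)·!11 + C(16,6)·!10 + C(16,7)·!9 + C(16,8)·!8 + C(16,9)·!7 + C(16,10)·!6 + C(16,11)·!5 + C(16,12)·!4 + C(16,13)·!3 + C(16,14)·!2 + C(16,15)·!1 + C(16,16)·!0 = 560·2290792932 + 1820·176214841 + 4368·14684570 + 8008·1334961 + 11440·133496 + 12870·14833 + 11440·1854 + 8008·265 + 4368·44 + 1820·9 + 560·2 + 120·1 + 16·0 + 1·1 = 1680129258631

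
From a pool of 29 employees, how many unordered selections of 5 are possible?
C(29,5) = 29!/(5!×24!) = 118755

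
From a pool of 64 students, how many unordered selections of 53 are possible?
C(64,53) = 64!/(53!×11!) = 743595781824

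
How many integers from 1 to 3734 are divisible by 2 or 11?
⌊3734/2⌋ + ⌊3734/11⌋ - ⌊3734/22⌋ = 1867 + 339 - 169 = 2037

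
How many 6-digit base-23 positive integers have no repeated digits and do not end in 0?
Last digit: 22 nonzero choices. First digit: 21 (nonzero, ≠last). Middle 4: P(21,4) = 143640. Total = 66361680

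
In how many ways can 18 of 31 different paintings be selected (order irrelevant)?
C(31,18) = 31!/(18!×13!) = 206253075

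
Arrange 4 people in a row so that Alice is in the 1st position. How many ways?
Fix one position: (4-1)! = 6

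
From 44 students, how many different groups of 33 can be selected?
C(44,33) = 44!/(33!×11!) = 7669339132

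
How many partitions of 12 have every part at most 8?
Let r_j(i) = number of partitions of i into parts ≤ j, for i = 0..12. r_1(i) = 1 for all i; r_j(i) = r_{j-1}(i) + r_j(i-j). Rows j = 2..8: ≤2: 1 1 2 2 3 3 4 4 5 5 6 6 7; ≤3: 1 1 2 3 4 5 7 8 10 12 14 16 19; ≤4: 1 1 2 3 5 6 9 11 15 18 23 27 34; ≤5: 1 1 2 3 5 7 10 13 18 23 30 37 47; ≤6: 1 1 2 3 5 7 11 14 20 26 35 44 58; ≤7: 1 1 2 3 5 7 11 15 21 28 38 49 65; ≤8: 1 1 2 3 5 7 11 15 22 29 40 52 70. r_8(12) = 70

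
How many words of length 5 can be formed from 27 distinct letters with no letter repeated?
P(27,5) = 27!/(27-5)! = 9687600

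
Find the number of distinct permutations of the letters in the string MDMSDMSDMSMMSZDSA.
17! / (6! × 5! × 4! × 1! × 1!) = 171531360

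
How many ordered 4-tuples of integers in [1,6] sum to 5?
Coefficient of x^5 in (x + x² + ... + x^6)^4. By inclusion-exclusion on dice exceeding 6: Σ_j (-1)^j C(4,j)·C(5-1-6j, 3) = C(4,0)·C(4,3) = 1·4 = 4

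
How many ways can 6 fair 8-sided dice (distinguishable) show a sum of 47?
Coefficient of x^47 in (x + x² + ... + x^8)^6. By inclusion-exclusion on dice exceeding 8: Σ_j (-1)^j C(6,j)·C(47-1-8j, 5) = C(6,0)·C(46,5) - C(6,1)·C(38,5) + C(6,2)·C(30,5) - C(6,3)·C(22,5) + C(6,4)·C(14,5) - C(6,5)·C(6,5) = 1·1370754 - 6·501942 + 15·142506 - 20·26334 + 15·2002 - 6·6 = 6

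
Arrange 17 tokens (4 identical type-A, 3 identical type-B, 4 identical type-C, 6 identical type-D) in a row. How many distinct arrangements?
17! / (4! × 3! × 4! × 6!) = 142942800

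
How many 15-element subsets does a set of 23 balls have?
C(23,15) = 23!/(15!×8!) = 490314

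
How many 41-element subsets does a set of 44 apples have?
C(44,41) = 44!/(41!×3!) = 13244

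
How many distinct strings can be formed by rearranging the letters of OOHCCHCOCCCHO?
13! / (4! × 3! × 6!) = 60060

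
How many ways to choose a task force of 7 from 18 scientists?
C(18,7) = 18!/(7!×11!) = 31824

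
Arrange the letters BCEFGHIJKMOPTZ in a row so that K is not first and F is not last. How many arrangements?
By inclusion-exclusion: 14! - 2×(14-1)! + (14-2)! = 87178291200 - 12454041600 + 479001600 = 75203251200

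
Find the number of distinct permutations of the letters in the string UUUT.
4! / (3! × 1!) = 4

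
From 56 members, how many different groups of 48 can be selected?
C(56,48) = 56!/(48!×8!) = 1420494075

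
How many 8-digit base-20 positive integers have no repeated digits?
First digit: 19 choices (nonzero). Then descending: 19 × 19 × 18 × 17 × 16 × 15 × 14 × 13 = 4825154880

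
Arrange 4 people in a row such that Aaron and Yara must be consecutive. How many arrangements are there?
Treat the 2 as one block: (4-2+1)! × 2! = 6 × 2 = 12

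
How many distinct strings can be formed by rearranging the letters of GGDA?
4! / (2! × 1! × 1!) = 12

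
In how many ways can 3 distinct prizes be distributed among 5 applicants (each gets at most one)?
P(5,3) = 5!/(5-3)! = 60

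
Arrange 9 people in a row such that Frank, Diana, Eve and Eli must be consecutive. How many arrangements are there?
Treat the 4 as one block: (9-4+1)! × 4! = 720 × 24 = 17280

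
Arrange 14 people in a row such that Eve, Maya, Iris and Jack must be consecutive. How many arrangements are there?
Treat the 4 as one block: (14-4+1)! × 4! = 39916800 × 24 = 958003200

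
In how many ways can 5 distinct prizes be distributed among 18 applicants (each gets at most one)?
P(18,5) = 18!/(18-5)! = 1028160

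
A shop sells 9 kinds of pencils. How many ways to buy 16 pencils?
C(16+9-1, 9-1) = C(24, 8) = 735471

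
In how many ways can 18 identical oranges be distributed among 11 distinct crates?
C(18+11-1, 11-1) = C(28, 10) = 13123110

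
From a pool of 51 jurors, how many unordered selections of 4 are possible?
C(51,4) = 51!/(4!×47!) = 249900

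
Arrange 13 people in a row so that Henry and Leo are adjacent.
Treat as block: (13-1)! × 2! = 479001600 × 2 = 958003200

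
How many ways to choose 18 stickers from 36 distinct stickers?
C(36,18) = 36!/(18!×18!) = 9075135300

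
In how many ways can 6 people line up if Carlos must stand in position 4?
Fix one position: (6-1)! = 120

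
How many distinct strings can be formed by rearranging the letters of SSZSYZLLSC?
10! / (1! × 1! × 2! × 4! × 2!) = 37800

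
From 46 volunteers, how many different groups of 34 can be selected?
C(46,34) = 46!/(34!×12!) = 38910617655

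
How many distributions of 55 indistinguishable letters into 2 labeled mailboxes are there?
C(55+2-1, 2-1) = C(56, 1) = 56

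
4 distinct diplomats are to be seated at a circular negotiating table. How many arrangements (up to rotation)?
Circular: fix one position, arrange the rest. (4-1)! = 6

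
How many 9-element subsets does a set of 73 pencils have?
C(73,9) = 73!/(9!×64!) = 97082021465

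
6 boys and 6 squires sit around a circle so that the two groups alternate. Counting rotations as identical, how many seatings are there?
Fix one of the boys: (6-1)! ways for the remaining boys, × 6! ways for the squires = 120 × 720 = 86400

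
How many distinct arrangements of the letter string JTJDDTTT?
8! / (4! × 2! × 2!) = 420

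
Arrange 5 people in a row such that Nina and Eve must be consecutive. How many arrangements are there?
Treat the 2 as one block: (5-2+1)! × 2! = 24 × 2 = 48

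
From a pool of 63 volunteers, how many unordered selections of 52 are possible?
C(63,52) = 63!/(52!×11!) = 615790256823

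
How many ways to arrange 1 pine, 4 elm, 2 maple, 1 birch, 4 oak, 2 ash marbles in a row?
14! / (1! × 4! × 2! × 1! × 4! × 2!) = 37837800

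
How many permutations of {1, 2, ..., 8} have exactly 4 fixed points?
Choose the 4 fixed points C(8,4) = 70, derange the rest: !4 = Σ_{j=0}^{4} (-1)^j·4!/j! = 24 - 24 + 12 - 4 + 1 = 9. Product = 70 × 9 = 630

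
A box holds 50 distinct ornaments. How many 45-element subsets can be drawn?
C(50,45) = 50!/(45!×5!) = 2118760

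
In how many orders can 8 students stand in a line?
8! = 40320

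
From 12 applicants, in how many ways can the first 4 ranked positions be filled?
P(12,4) = 12!/(12-4)! = 11880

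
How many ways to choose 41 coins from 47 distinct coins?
C(47,41) = 47!/(41!×6!) = 10737573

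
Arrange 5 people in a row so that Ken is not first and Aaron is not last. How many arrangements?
By inclusion-exclusion: 5! - 2×(5-1)! + (5-2)! = 120 - 48 + 6 = 78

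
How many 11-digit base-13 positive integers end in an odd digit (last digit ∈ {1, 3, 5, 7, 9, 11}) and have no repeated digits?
Last∈{1,3,5,7,9,11}. Last=0: 0. Last nonzero: 6×11×P(11,9) = 1317254400. Total = 1317254400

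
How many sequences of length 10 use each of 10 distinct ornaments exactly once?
10! = 3628800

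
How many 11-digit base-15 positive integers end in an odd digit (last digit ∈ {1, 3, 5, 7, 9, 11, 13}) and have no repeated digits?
Last∈{1,3,5,7,9,11,13}. Last=0: 0. Last nonzero: 7×13×P(13,9) = 23610787200. Total = 23610787200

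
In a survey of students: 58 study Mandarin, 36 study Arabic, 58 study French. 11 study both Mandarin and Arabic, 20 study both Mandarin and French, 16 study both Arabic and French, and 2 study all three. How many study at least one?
|A∪B∪C| = 58+36+58-11-20-16+2 = 107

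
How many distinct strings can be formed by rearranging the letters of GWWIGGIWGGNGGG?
14! / (8! × 1! × 3! × 2!) = 180180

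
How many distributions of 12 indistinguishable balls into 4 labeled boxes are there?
C(12+4-1, 4-1) = C(15, 3) = 455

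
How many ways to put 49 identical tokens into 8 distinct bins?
C(49+8-1, 8-1) = C(56, 7) = 231917400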